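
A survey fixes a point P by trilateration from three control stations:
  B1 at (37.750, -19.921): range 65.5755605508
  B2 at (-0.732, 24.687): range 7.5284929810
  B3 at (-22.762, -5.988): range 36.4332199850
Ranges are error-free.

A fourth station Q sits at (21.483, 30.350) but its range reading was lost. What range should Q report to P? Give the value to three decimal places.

29.463

eq1: (x − 37.750)² + (y + 19.921)² = 65.5755605508²
eq2: (x + 0.732)² + (y − 24.687)² = 7.5284929810²
eq3: (x + 22.762)² + (y + 5.988)² = 36.4332199850²
eq1−eq2, eq1−eq3 (x²,y² cancel):
  -76.964·x + 89.216·y = 3031.550987
  -121.024·x + 27.866·y = 1704.830670
det = -76.964·27.866 − 89.216·-121.024 = 8652.598360
x = (3031.550987·27.866 − 89.216·1704.830670) / 8652.598360 = -7.815106
y = (-76.964·1704.830670 − 3031.550987·-121.024) / 8652.598360 = 27.238042
|P − Q| = √((-7.815106 − 21.483)² + (27.238042 − 30.350)²) = 29.462914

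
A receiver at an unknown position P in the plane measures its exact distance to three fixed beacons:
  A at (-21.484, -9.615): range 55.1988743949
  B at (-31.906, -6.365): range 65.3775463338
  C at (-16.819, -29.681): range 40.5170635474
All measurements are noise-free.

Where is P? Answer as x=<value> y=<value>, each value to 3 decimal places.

x=20.506 y=-45.445

eq1: (x + 21.484)² + (y + 9.615)² = 55.1988743949²
eq2: (x + 31.906)² + (y + 6.365)² = 65.3775463338²
eq3: (x + 16.819)² + (y + 29.681)² = 40.5170635474²
eq3−eq2, eq3−eq1 (x²,y² cancel):
  -30.174·x + 46.632·y = -2737.925587
  -9.330·x + 40.132·y = -2015.113337
det = -30.174·40.132 − 46.632·-9.330 = -775.866408
x = (-2737.925587·40.132 − 46.632·-2015.113337) / -775.866408 = 20.505675
y = (-30.174·-2015.113337 − -2737.925587·-9.330) / -775.866408 = -45.444916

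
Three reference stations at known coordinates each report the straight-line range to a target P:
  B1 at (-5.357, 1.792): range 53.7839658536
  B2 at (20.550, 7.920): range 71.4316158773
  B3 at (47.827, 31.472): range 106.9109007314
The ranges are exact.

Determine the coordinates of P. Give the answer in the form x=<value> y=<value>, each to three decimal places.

eq1: (x + 5.357)² + (y − 1.792)² = 53.7839658536²
eq2: (x − 20.550)² + (y − 7.920)² = 71.4316158773²
eq3: (x − 47.827)² + (y − 31.472)² = 106.9109007314²
eq2−eq1, eq2−eq3 (x²,y² cancel):
  -51.814·x − 12.256·y = 1756.640577
  54.554·x + 47.104·y = -3534.585135
det = -51.814·47.104 − -12.256·54.554 = -1772.032832
x = (1756.640577·47.104 − -12.256·-3534.585135) / -1772.032832 = -22.248415
y = (-51.814·-3534.585135 − 1756.640577·54.554) / -1772.032832 = -49.270658

x=-22.248 y=-49.271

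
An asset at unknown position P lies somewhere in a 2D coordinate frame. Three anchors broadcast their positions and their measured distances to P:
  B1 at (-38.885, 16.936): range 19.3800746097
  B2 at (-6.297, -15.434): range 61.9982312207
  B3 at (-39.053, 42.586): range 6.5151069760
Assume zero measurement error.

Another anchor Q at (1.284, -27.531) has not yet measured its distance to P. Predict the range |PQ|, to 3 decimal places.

eq1: (x + 38.885)² + (y − 16.936)² = 19.3800746097²
eq2: (x + 6.297)² + (y + 15.434)² = 61.9982312207²
eq3: (x + 39.053)² + (y − 42.586)² = 6.5151069760²
eq3−eq1, eq3−eq2 (x²,y² cancel):
  0.336·x − 51.300·y = -1872.973557
  65.512·x − 116.040·y = -6862.177696
det = 0.336·-116.040 − -51.300·65.512 = 3321.776160
x = (-1872.973557·-116.040 − -51.300·-6862.177696) / 3321.776160 = -40.547544
y = (0.336·-6862.177696 − -1872.973557·65.512) / 3321.776160 = 36.244631
|P − Q| = √((-40.547544 − 1.284)² + (36.244631 − -27.531)²) = 76.270631

76.271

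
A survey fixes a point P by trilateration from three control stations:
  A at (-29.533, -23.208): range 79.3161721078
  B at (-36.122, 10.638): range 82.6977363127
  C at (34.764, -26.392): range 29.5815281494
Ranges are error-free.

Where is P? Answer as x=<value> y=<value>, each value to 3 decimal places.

eq1: (x + 29.533)² + (y + 23.208)² = 79.3161721078²
eq2: (x + 36.122)² + (y − 10.638)² = 82.6977363127²
eq3: (x − 34.764)² + (y + 26.392)² = 29.5815281494²
eq2−eq3, eq2−eq1 (x²,y² cancel):
  141.772·x − 74.060·y = 6450.956216
  13.178·x − 67.692·y = 540.703858
det = 141.772·-67.692 − -74.060·13.178 = -8620.867544
x = (6450.956216·-67.692 − -74.060·540.703858) / -8620.867544 = 46.008548
y = (141.772·540.703858 − 6450.956216·13.178) / -8620.867544 = 0.969048

x=46.009 y=0.969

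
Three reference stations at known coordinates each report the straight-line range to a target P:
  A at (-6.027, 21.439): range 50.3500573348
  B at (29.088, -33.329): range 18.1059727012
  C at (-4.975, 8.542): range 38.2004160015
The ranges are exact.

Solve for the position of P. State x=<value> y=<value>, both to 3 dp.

eq1: (x + 6.027)² + (y − 21.439)² = 50.3500573348²
eq2: (x − 29.088)² + (y + 33.329)² = 18.1059727012²
eq3: (x + 4.975)² + (y − 8.542)² = 38.2004160015²
eq2−eq1, eq2−eq3 (x²,y² cancel):
  -70.230·x + 109.536·y = -3668.280561
  -68.126·x + 83.742·y = -2990.663131
det = -70.230·83.742 − 109.536·-68.126 = 1581.048876
x = (-3668.280561·83.742 − 109.536·-2990.663131) / 1581.048876 = 12.900377
y = (-70.230·-2990.663131 − -3668.280561·-68.126) / 1581.048876 = -25.218075

x=12.900 y=-25.218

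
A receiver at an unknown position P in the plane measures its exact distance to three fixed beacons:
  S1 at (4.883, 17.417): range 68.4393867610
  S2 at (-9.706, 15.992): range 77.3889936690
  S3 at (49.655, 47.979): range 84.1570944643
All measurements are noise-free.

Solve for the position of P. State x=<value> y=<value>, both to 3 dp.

x=47.480 y=-36.150

eq1: (x − 4.883)² + (y − 17.417)² = 68.4393867610²
eq2: (x + 9.706)² + (y − 15.992)² = 77.3889936690²
eq3: (x − 49.655)² + (y − 47.979)² = 84.1570944643²
eq1−eq3, eq1−eq2 (x²,y² cancel):
  89.544·x + 61.124·y = 2041.941000
  -29.178·x − 2.850·y = -1282.351759
det = 89.544·-2.850 − 61.124·-29.178 = 1528.275672
x = (2041.941000·-2.850 − 61.124·-1282.351759) / 1528.275672 = 47.480267
y = (89.544·-1282.351759 − 2041.941000·-29.178) / 1528.275672 = -36.149991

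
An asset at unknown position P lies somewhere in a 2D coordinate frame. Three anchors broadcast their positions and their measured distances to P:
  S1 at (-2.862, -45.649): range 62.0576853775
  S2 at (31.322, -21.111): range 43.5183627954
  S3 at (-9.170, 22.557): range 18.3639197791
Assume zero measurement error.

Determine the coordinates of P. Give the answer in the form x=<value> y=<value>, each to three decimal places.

x=7.779 y=15.489

eq1: (x + 2.862)² + (y + 45.649)² = 62.0576853775²
eq2: (x − 31.322)² + (y + 21.111)² = 43.5183627954²
eq3: (x + 9.170)² + (y − 22.557)² = 18.3639197791²
eq2−eq3, eq2−eq1 (x²,y² cancel):
  -80.984·x + 87.336·y = 722.779495
  -68.368·x − 49.076·y = -1292.028174
det = -80.984·-49.076 − 87.336·-68.368 = 9945.358432
x = (722.779495·-49.076 − 87.336·-1292.028174) / 9945.358432 = 7.779453
y = (-80.984·-1292.028174 − 722.779495·-68.368) / 9945.358432 = 15.489497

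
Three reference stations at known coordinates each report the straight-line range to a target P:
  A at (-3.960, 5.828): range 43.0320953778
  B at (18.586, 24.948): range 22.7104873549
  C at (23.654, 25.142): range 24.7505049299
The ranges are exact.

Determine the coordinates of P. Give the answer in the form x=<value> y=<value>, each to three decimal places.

eq1: (x + 3.960)² + (y − 5.828)² = 43.0320953778²
eq2: (x − 18.586)² + (y − 24.948)² = 22.7104873549²
eq3: (x − 23.654)² + (y − 25.142)² = 24.7505049299²
eq2−eq1, eq2−eq3 (x²,y² cancel):
  -45.092·x − 38.240·y = -2254.189913
  10.136·x + 0.388·y = 126.968522
det = -45.092·0.388 − -38.240·10.136 = 370.104944
x = (-2254.189913·0.388 − -38.240·126.968522) / 370.104944 = 10.755464
y = (-45.092·126.968522 − -2254.189913·10.136) / 370.104944 = 46.265808

x=10.755 y=46.266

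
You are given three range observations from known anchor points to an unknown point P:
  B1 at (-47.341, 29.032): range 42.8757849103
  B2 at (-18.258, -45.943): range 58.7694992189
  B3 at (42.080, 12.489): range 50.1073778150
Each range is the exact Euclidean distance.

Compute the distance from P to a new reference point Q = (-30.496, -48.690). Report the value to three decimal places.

64.650

eq1: (x + 47.341)² + (y − 29.032)² = 42.8757849103²
eq2: (x + 18.258)² + (y + 45.943)² = 58.7694992189²
eq3: (x − 42.080)² + (y − 12.489)² = 50.1073778150²
eq1−eq2, eq1−eq3 (x²,y² cancel):
  58.166·x − 149.950·y = -2255.434599
  178.842·x − 33.086·y = -1829.742164
det = 58.166·-33.086 − -149.950·178.842 = 24892.877624
x = (-2255.434599·-33.086 − -149.950·-1829.742164) / 24892.877624 = -8.024244
y = (58.166·-1829.742164 − -2255.434599·178.842) / 24892.877624 = 11.928619
|P − Q| = √((-8.024244 − -30.496)² + (11.928619 − -48.690)²) = 64.649801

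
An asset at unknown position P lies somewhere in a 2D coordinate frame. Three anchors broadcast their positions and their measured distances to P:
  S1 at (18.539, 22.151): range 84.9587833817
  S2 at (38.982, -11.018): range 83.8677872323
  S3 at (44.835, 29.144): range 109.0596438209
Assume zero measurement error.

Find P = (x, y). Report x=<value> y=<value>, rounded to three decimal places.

eq1: (x − 18.539)² + (y − 22.151)² = 84.9587833817²
eq2: (x − 38.982)² + (y + 11.018)² = 83.8677872323²
eq3: (x − 44.835)² + (y − 29.144)² = 109.0596438209²
eq3−eq1, eq3−eq2 (x²,y² cancel):
  -52.592·x − 13.986·y = 2650.822398
  -11.706·x − 80.324·y = 3641.642862
det = -52.592·-80.324 − -13.986·-11.706 = 4060.679692
x = (2650.822398·-80.324 − -13.986·3641.642862) / 4060.679692 = -39.892987
y = (-52.592·3641.642862 − 2650.822398·-11.706) / 4060.679692 = -39.523126

x=-39.893 y=-39.523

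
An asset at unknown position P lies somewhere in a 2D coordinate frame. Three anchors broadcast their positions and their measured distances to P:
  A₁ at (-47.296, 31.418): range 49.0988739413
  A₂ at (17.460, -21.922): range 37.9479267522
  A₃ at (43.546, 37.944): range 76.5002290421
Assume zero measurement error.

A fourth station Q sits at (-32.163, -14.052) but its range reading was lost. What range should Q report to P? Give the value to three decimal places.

15.693

eq1: (x + 47.296)² + (y − 31.418)² = 49.0988739413²
eq2: (x − 17.460)² + (y + 21.922)² = 37.9479267522²
eq3: (x − 43.546)² + (y − 37.944)² = 76.5002290421²
eq1−eq3, eq1−eq2 (x²,y² cancel):
  181.684·x + 13.052·y = -3329.586709
  129.512·x − 106.680·y = -1467.922378
det = 181.684·-106.680 − 13.052·129.512 = -21072.439744
x = (-3329.586709·-106.680 − 13.052·-1467.922378) / -21072.439744 = -17.765367
y = (181.684·-1467.922378 − -3329.586709·129.512) / -21072.439744 = -7.807517
|P − Q| = √((-17.765367 − -32.163)² + (-7.807517 − -14.052)²) = 15.693483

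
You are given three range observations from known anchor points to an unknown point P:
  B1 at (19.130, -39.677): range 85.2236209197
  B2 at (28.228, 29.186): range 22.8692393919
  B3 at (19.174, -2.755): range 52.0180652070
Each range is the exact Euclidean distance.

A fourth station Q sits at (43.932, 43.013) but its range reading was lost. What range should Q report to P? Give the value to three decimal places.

eq1: (x − 19.130)² + (y + 39.677)² = 85.2236209197²
eq2: (x − 28.228)² + (y − 29.186)² = 22.8692393919²
eq3: (x − 19.174)² + (y + 2.755)² = 52.0180652070²
eq3−eq2, eq3−eq1 (x²,y² cancel):
  18.108·x + 63.882·y = 3456.287277
  -0.088·x − 73.844·y = -2992.197527
det = 18.108·-73.844 − 63.882·-0.088 = -1331.545536
x = (3456.287277·-73.844 − 63.882·-2992.197527) / -1331.545536 = 48.123413
y = (18.108·-2992.197527 − 3456.287277·-0.088) / -1331.545536 = 40.463175
|P − Q| = √((48.123413 − 43.932)² + (40.463175 − 43.013)²) = 4.906073

4.906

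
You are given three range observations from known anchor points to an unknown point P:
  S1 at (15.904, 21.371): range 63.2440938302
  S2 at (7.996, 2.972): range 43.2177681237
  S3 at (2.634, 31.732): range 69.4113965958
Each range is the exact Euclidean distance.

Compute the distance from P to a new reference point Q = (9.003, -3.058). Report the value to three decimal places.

eq1: (x − 15.904)² + (y − 21.371)² = 63.2440938302²
eq2: (x − 7.996)² + (y − 2.972)² = 43.2177681237²
eq3: (x − 2.634)² + (y − 31.732)² = 69.4113965958²
eq1−eq3, eq1−eq2 (x²,y² cancel):
  -26.540·x + 20.722·y = -513.925650
  -15.816·x − 36.798·y = 1495.151866
det = -26.540·-36.798 − 20.722·-15.816 = 1304.358072
x = (-513.925650·-36.798 − 20.722·1495.151866) / 1304.358072 = -9.254438
y = (-26.540·1495.151866 − -513.925650·-15.816) / 1304.358072 = -36.653722
|P − Q| = √((-9.254438 − 9.003)² + (-36.653722 − -3.058)²) = 38.236195

38.236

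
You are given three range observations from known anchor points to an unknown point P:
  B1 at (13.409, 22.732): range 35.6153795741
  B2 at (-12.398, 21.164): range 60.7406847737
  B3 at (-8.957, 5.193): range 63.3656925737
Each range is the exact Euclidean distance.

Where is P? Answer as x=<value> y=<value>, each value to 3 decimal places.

eq1: (x − 13.409)² + (y − 22.732)² = 35.6153795741²
eq2: (x + 12.398)² + (y − 21.164)² = 60.7406847737²
eq3: (x + 8.957)² + (y − 5.193)² = 63.3656925737²
eq3−eq2, eq3−eq1 (x²,y² cancel):
  -6.882·x + 31.942·y = 820.210411
  44.732·x + 35.078·y = 3336.105740
det = -6.882·35.078 − 31.942·44.732 = -1670.236340
x = (820.210411·35.078 − 31.942·3336.105740) / -1670.236340 = 46.574576
y = (-6.882·3336.105740 − 820.210411·44.732) / -1670.236340 = 35.712749

x=46.575 y=35.713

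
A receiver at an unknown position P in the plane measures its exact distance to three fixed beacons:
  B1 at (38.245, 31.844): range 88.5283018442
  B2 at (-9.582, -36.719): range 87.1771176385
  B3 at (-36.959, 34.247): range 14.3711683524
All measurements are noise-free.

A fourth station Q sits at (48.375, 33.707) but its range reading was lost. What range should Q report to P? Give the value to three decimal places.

98.466

eq1: (x − 38.245)² + (y − 31.844)² = 88.5283018442²
eq2: (x + 9.582)² + (y + 36.719)² = 87.1771176385²
eq3: (x + 36.959)² + (y − 34.247)² = 14.3711683524²
eq1−eq3, eq1−eq2 (x²,y² cancel):
  -150.408·x + 4.806·y = 7692.834077
  -95.654·x − 137.126·y = -799.210288
det = -150.408·-137.126 − 4.806·-95.654 = 21084.560532
x = (7692.834077·-137.126 − 4.806·-799.210288) / 21084.560532 = -49.849109
y = (-150.408·-799.210288 − 7692.834077·-95.654) / 21084.560532 = 40.601177
|P − Q| = √((-49.849109 − 48.375)² + (40.601177 − 33.707)²) = 98.465757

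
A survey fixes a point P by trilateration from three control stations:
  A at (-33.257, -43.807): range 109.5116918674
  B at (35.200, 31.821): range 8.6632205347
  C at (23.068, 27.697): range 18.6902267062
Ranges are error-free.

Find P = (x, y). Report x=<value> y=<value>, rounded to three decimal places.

eq1: (x + 33.257)² + (y + 43.807)² = 109.5116918674²
eq2: (x − 35.200)² + (y − 31.821)² = 8.6632205347²
eq3: (x − 23.068)² + (y − 27.697)² = 18.6902267062²
eq2−eq1, eq2−eq3 (x²,y² cancel):
  -136.914·x − 151.256·y = -11144.294009
  -24.264·x − 8.248·y = -1226.632792
det = -136.914·-8.248 − -151.256·-24.264 = -2540.808912
x = (-11144.294009·-8.248 − -151.256·-1226.632792) / -2540.808912 = 36.845523
y = (-136.914·-1226.632792 − -11144.294009·-24.264) / -2540.808912 = 40.326507

x=36.846 y=40.327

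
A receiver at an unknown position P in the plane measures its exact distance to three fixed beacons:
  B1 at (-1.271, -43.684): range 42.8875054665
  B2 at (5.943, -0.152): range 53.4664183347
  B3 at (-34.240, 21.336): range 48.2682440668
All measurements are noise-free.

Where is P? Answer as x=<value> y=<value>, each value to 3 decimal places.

eq1: (x + 1.271)² + (y + 43.684)² = 42.8875054665²
eq2: (x − 5.943)² + (y + 0.152)² = 53.4664183347²
eq3: (x + 34.240)² + (y − 21.336)² = 48.2682440668²
eq3−eq1, eq3−eq2 (x²,y² cancel):
  65.938·x − 130.040·y = 772.790061
  80.366·x − 42.976·y = -2121.094647
det = 65.938·-42.976 − -130.040·80.366 = 7617.043152
x = (772.790061·-42.976 − -130.040·-2121.094647) / 7617.043152 = -40.571987
y = (65.938·-2121.094647 − 772.790061·80.366) / 7617.043152 = -26.515116

x=-40.572 y=-26.515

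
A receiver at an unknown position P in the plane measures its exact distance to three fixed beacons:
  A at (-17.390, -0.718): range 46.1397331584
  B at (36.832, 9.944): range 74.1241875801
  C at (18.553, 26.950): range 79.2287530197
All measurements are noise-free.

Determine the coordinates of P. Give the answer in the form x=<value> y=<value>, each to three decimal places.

x=-11.273 y=-46.450

eq1: (x + 17.390)² + (y + 0.718)² = 46.1397331584²
eq2: (x − 36.832)² + (y − 9.944)² = 74.1241875801²
eq3: (x − 18.553)² + (y − 26.950)² = 79.2287530197²
eq2−eq3, eq2−eq1 (x²,y² cancel):
  -36.558·x + 34.012·y = -1167.763172
  -108.444·x − 21.324·y = 2212.968472
det = -36.558·-21.324 − 34.012·-108.444 = 4467.960120
x = (-1167.763172·-21.324 − 34.012·2212.968472) / 4467.960120 = -11.272729
y = (-36.558·2212.968472 − -1167.763172·-108.444) / 4467.960120 = -46.450417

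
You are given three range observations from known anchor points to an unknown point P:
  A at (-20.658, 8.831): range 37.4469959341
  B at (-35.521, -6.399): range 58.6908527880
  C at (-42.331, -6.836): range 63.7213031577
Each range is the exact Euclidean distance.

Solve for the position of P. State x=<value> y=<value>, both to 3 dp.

x=3.456 y=37.480

eq1: (x + 20.658)² + (y − 8.831)² = 37.4469959341²
eq2: (x + 35.521)² + (y + 6.399)² = 58.6908527880²
eq3: (x + 42.331)² + (y + 6.836)² = 63.7213031577²
eq2−eq3, eq2−eq1 (x²,y² cancel):
  -13.620·x − 0.874·y = -79.832460
  29.726·x + 30.460·y = 1244.389579
det = -13.620·30.460 − -0.874·29.726 = -388.884676
x = (-79.832460·30.460 − -0.874·1244.389579) / -388.884676 = 3.456295
y = (-13.620·1244.389579 − -79.832460·29.726) / -388.884676 = 37.480228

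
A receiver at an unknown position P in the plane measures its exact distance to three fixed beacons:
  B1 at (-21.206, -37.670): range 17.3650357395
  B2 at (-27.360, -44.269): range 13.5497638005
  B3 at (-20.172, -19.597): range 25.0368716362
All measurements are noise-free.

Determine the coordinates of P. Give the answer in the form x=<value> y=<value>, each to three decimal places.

x=-38.539 y=-36.612

eq1: (x + 21.206)² + (y + 37.670)² = 17.3650357395²
eq2: (x + 27.360)² + (y + 44.269)² = 13.5497638005²
eq3: (x + 20.172)² + (y + 19.597)² = 25.0368716362²
eq2−eq1, eq2−eq3 (x²,y² cancel):
  12.308·x + 13.198·y = -957.538992
  14.376·x + 49.344·y = -2360.610810
det = 12.308·49.344 − 13.198·14.376 = 417.591504
x = (-957.538992·49.344 − 13.198·-2360.610810) / 417.591504 = -38.538769
y = (12.308·-2360.610810 − -957.538992·14.376) / 417.591504 = -36.611897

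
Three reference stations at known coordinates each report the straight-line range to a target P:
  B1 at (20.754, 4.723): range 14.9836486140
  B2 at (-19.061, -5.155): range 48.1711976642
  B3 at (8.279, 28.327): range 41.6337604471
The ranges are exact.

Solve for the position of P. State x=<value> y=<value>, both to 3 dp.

eq1: (x − 20.754)² + (y − 4.723)² = 14.9836486140²
eq2: (x + 19.061)² + (y + 5.155)² = 48.1711976642²
eq3: (x − 8.279)² + (y − 28.327)² = 41.6337604471²
eq1−eq3, eq1−eq2 (x²,y² cancel):
  -24.950·x + 47.208·y = -1090.934758
  -79.630·x − 19.756·y = -2159.094058
det = -24.950·-19.756 − 47.208·-79.630 = 4252.085240
x = (-1090.934758·-19.756 − 47.208·-2159.094058) / 4252.085240 = 29.039639
y = (-24.950·-2159.094058 − -1090.934758·-79.630) / 4252.085240 = -7.761307

x=29.040 y=-7.761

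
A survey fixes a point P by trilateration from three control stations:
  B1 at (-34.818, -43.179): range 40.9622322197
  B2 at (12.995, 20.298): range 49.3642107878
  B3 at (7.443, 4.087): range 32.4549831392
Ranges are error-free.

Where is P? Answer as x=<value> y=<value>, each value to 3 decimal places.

x=3.267 y=-28.098

eq1: (x + 34.818)² + (y + 43.179)² = 40.9622322197²
eq2: (x − 12.995)² + (y − 20.298)² = 49.3642107878²
eq3: (x − 7.443)² + (y − 4.087)² = 32.4549831392²
eq1−eq2, eq1−eq3 (x²,y² cancel):
  95.626·x + 126.954·y = -3254.761174
  84.522·x + 94.532·y = -2380.038809
det = 95.626·94.532 − 126.954·84.522 = -1690.688956
x = (-3254.761174·94.532 − 126.954·-2380.038809) / -1690.688956 = 3.267092
y = (95.626·-2380.038809 − -3254.761174·84.522) / -1690.688956 = -28.098210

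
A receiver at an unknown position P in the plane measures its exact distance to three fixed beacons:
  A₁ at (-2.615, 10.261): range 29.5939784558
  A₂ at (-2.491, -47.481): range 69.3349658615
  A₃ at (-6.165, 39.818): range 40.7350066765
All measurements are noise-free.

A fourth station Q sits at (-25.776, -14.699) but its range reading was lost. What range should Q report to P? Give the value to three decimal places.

60.381

eq1: (x + 2.615)² + (y − 10.261)² = 29.5939784558²
eq2: (x + 2.491)² + (y + 47.481)² = 69.3349658615²
eq3: (x + 6.165)² + (y − 39.818)² = 40.7350066765²
eq1−eq3, eq1−eq2 (x²,y² cancel):
  -7.100·x + 59.114·y = 727.816795
  0.248·x − 115.484·y = -1783.009834
det = -7.100·-115.484 − 59.114·0.248 = 805.276128
x = (727.816795·-115.484 − 59.114·-1783.009834) / 805.276128 = 26.512208
y = (-7.100·-1783.009834 − 727.816795·0.248) / 805.276128 = 15.496388
|P − Q| = √((26.512208 − -25.776)² + (15.496388 − -14.699)²) = 60.380611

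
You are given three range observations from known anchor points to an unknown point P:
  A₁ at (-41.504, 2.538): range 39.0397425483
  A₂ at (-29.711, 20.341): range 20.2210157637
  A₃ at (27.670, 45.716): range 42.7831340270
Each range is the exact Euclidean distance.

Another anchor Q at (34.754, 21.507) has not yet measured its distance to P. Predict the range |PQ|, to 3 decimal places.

45.273

eq1: (x + 41.504)² + (y − 2.538)² = 39.0397425483²
eq2: (x + 29.711)² + (y − 20.341)² = 20.2210157637²
eq3: (x − 27.670)² + (y − 45.716)² = 42.7831340270²
eq1−eq2, eq1−eq3 (x²,y² cancel):
  23.586·x + 35.606·y = 682.688362
  138.348·x + 86.356·y = 820.263037
det = 23.586·86.356 − 35.606·138.348 = -2889.226272
x = (682.688362·86.356 − 35.606·820.263037) / -2889.226272 = -10.296165
y = (23.586·820.263037 − 682.688362·138.348) / -2889.226272 = 25.993757
|P − Q| = √((-10.296165 − 34.754)² + (25.993757 − 21.507)²) = 45.273042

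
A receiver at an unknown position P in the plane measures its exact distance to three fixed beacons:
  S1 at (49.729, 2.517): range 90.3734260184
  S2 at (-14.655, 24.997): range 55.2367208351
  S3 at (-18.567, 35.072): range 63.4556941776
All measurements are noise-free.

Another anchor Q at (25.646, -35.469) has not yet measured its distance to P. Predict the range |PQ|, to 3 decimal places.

62.431

eq1: (x − 49.729)² + (y − 2.517)² = 90.3734260184²
eq2: (x + 14.655)² + (y − 24.997)² = 55.2367208351²
eq3: (x + 18.567)² + (y − 35.072)² = 63.4556941776²
eq1−eq3, eq1−eq2 (x²,y² cancel):
  -136.592·x + 65.110·y = 3236.200950
  -128.768·x + 44.960·y = 3476.571106
det = -136.592·44.960 − 65.110·-128.768 = 2242.908160
x = (3236.200950·44.960 − 65.110·3476.571106) / 2242.908160 = -36.051387
y = (-136.592·3476.571106 − 3236.200950·-128.768) / 2242.908160 = -25.927355
|P − Q| = √((-36.051387 − 25.646)² + (-25.927355 − -35.469)²) = 62.430846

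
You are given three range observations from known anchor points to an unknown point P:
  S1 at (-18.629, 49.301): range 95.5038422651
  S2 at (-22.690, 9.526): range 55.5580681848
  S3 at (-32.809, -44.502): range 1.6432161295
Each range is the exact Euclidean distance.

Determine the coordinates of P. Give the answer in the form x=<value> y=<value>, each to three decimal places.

x=-31.399 y=-45.345

eq1: (x + 18.629)² + (y − 49.301)² = 95.5038422651²
eq2: (x + 22.690)² + (y − 9.526)² = 55.5580681848²
eq3: (x + 32.809)² + (y + 44.502)² = 1.6432161295²
eq3−eq2, eq3−eq1 (x²,y² cancel):
  20.238·x + 108.056·y = -5535.276490
  28.360·x + 187.606·y = -9397.513971
det = 20.238·187.606 − 108.056·28.360 = 732.302068
x = (-5535.276490·187.606 − 108.056·-9397.513971) / 732.302068 = -31.398671
y = (20.238·-9397.513971 − -5535.276490·28.360) / 732.302068 = -45.345286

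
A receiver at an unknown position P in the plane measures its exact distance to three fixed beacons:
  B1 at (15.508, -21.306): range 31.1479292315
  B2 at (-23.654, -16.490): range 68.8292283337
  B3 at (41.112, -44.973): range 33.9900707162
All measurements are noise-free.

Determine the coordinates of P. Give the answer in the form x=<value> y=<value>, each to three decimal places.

x=44.972 y=-11.203

eq1: (x − 15.508)² + (y + 21.306)² = 31.1479292315²
eq2: (x + 23.654)² + (y + 16.490)² = 68.8292283337²
eq3: (x − 41.112)² + (y + 44.973)² = 33.9900707162²
eq3−eq2, eq3−eq1 (x²,y² cancel):
  -129.532·x + 56.966·y = -6463.473223
  -51.208·x + 47.334·y = -2833.192161
det = -129.532·47.334 − 56.966·-51.208 = -3214.152760
x = (-6463.473223·47.334 − 56.966·-2833.192161) / -3214.152760 = 44.971857
y = (-129.532·-2833.192161 − -6463.473223·-51.208) / -3214.152760 = -11.202800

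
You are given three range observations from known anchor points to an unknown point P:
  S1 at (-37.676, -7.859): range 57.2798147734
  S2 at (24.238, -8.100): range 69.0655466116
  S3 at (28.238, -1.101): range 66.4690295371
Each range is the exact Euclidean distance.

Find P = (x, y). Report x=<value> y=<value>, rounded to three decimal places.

x=-18.534 y=46.128

eq1: (x + 37.676)² + (y + 7.859)² = 57.2798147734²
eq2: (x − 24.238)² + (y + 8.100)² = 69.0655466116²
eq3: (x − 28.238)² + (y + 1.101)² = 66.4690295371²
eq1−eq2, eq1−eq3 (x²,y² cancel):
  123.828·x − 0.482·y = -2317.226761
  131.828·x + 13.516·y = -1819.802719
det = 123.828·13.516 − -0.482·131.828 = 1737.200344
x = (-2317.226761·13.516 − -0.482·-1819.802719) / 1737.200344 = -18.533718
y = (123.828·-1819.802719 − -2317.226761·131.828) / 1737.200344 = 46.127575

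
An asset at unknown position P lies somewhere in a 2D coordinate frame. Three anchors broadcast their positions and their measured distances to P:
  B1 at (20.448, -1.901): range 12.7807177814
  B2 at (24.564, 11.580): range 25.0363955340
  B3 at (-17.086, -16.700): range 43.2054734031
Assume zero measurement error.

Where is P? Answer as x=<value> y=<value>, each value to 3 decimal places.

x=25.994 y=-13.415

eq1: (x − 20.448)² + (y + 1.901)² = 12.7807177814²
eq2: (x − 24.564)² + (y − 11.580)² = 25.0363955340²
eq3: (x + 17.086)² + (y + 16.700)² = 43.2054734031²
eq3−eq1, eq3−eq2 (x²,y² cancel):
  75.068·x + 29.598·y = 1554.279294
  83.300·x + 56.560·y = 1406.556931
det = 75.068·56.560 − 29.598·83.300 = 1780.332680
x = (1554.279294·56.560 − 29.598·1406.556931) / 1780.332680 = 25.994448
y = (75.068·1406.556931 − 1554.279294·83.300) / 1780.332680 = -13.415498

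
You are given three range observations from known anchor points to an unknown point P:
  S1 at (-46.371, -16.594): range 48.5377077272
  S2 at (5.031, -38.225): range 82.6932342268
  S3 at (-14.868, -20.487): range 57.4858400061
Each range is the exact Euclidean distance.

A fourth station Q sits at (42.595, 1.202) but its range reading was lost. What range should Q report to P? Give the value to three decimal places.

87.491

eq1: (x + 46.371)² + (y + 16.594)² = 48.5377077272²
eq2: (x − 5.031)² + (y + 38.225)² = 82.6932342268²
eq3: (x + 14.868)² + (y + 20.487)² = 57.4858400061²
eq1−eq2, eq1−eq3 (x²,y² cancel):
  102.804·x − 43.262·y = -5421.430806
  63.006·x − 7.786·y = -2733.568614
det = 102.804·-7.786 − -43.262·63.006 = 1925.333628
x = (-5421.430806·-7.786 − -43.262·-2733.568614) / 1925.333628 = -39.498809
y = (102.804·-2733.568614 − -5421.430806·63.006) / 1925.333628 = 31.454747
|P − Q| = √((-39.498809 − 42.595)² + (31.454747 − 1.202)²) = 87.490698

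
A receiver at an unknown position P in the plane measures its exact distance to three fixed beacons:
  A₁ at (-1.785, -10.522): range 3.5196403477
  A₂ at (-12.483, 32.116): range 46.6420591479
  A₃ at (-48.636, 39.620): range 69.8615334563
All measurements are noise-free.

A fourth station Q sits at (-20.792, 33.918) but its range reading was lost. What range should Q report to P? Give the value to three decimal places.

50.628

eq1: (x + 1.785)² + (y + 10.522)² = 3.5196403477²
eq2: (x + 12.483)² + (y − 32.116)² = 46.6420591479²
eq3: (x + 48.636)² + (y − 39.620)² = 69.8615334563²
eq2−eq1, eq2−eq3 (x²,y² cancel):
  21.396·x − 85.276·y = 1089.729777
  -72.306·x + 15.008·y = 42.789976
det = 21.396·15.008 − -85.276·-72.306 = -5844.855288
x = (1089.729777·15.008 − -85.276·42.789976) / -5844.855288 = -3.422432
y = (21.396·42.789976 − 1089.729777·-72.306) / -5844.855288 = -13.637555
|P − Q| = √((-3.422432 − -20.792)² + (-13.637555 − 33.918)²) = 50.628378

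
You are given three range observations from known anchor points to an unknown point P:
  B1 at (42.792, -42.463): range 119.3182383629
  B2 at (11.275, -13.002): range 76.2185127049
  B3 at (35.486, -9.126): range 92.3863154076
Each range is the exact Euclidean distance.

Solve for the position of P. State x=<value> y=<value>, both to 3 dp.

eq1: (x − 42.792)² + (y + 42.463)² = 119.3182383629²
eq2: (x − 11.275)² + (y + 13.002)² = 76.2185127049²
eq3: (x − 35.486)² + (y + 9.126)² = 92.3863154076²
eq2−eq1, eq2−eq3 (x²,y² cancel):
  63.034·x − 58.922·y = -5089.496323
  48.422·x + 7.752·y = -1679.607153
det = 63.034·7.752 − -58.922·48.422 = 3341.760652
x = (-5089.496323·7.752 − -58.922·-1679.607153) / 3341.760652 = -41.421156
y = (63.034·-1679.607153 − -5089.496323·48.422) / 3341.760652 = 42.065022

x=-41.421 y=42.065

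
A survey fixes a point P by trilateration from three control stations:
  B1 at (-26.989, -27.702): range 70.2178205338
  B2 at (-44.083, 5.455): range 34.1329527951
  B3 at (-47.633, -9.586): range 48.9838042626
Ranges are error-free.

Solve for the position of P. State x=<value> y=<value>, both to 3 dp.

eq1: (x + 26.989)² + (y + 27.702)² = 70.2178205338²
eq2: (x + 44.083)² + (y − 5.455)² = 34.1329527951²
eq3: (x + 47.633)² + (y + 9.586)² = 48.9838042626²
eq3−eq2, eq3−eq1 (x²,y² cancel):
  7.100·x + 30.082·y = 846.628443
  41.288·x − 36.232·y = -3396.116400
det = 7.100·-36.232 − 30.082·41.288 = -1499.272816
x = (846.628443·-36.232 − 30.082·-3396.116400) / -1499.272816 = -47.681070
y = (7.100·-3396.116400 − 846.628443·41.288) / -1499.272816 = 39.397781

x=-47.681 y=39.398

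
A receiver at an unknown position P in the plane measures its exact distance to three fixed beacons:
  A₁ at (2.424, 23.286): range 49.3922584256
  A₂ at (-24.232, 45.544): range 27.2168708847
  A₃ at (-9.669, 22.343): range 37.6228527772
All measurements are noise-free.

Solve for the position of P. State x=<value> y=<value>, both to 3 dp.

eq1: (x − 2.424)² + (y − 23.286)² = 49.3922584256²
eq2: (x + 24.232)² + (y − 45.544)² = 27.2168708847²
eq3: (x + 9.669)² + (y − 22.343)² = 37.6228527772²
eq1−eq2, eq1−eq3 (x²,y² cancel):
  -53.312·x + 44.516·y = 3812.169320
  -24.186·x − 1.886·y = 1068.701779
det = -53.312·-1.886 − 44.516·-24.186 = 1177.210408
x = (3812.169320·-1.886 − 44.516·1068.701779) / 1177.210408 = -46.520214
y = (-53.312·1068.701779 − 3812.169320·-24.186) / 1177.210408 = 29.923706

x=-46.520 y=29.924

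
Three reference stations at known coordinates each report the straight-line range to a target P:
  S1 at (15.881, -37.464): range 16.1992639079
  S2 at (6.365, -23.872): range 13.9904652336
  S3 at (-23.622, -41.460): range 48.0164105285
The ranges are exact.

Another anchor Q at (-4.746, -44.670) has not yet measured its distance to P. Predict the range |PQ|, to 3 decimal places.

33.813

eq1: (x − 15.881)² + (y + 37.464)² = 16.1992639079²
eq2: (x − 6.365)² + (y + 23.872)² = 13.9904652336²
eq3: (x + 23.622)² + (y + 41.460)² = 48.0164105285²
eq2−eq3, eq2−eq1 (x²,y² cancel):
  -59.974·x − 35.176·y = -443.297688
  19.032·x − 27.184·y = 978.688814
det = -59.974·-27.184 − -35.176·19.032 = 2299.802848
x = (-443.297688·-27.184 − -35.176·978.688814) / 2299.802848 = 20.209107
y = (-59.974·978.688814 − -443.297688·19.032) / 2299.802848 = -21.853630
|P − Q| = √((20.209107 − -4.746)² + (-21.853630 − -44.670)²) = 33.813372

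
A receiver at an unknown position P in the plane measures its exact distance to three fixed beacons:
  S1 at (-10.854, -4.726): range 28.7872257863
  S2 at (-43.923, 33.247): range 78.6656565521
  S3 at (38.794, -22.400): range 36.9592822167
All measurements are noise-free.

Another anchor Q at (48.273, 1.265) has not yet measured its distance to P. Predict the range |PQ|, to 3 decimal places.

55.386

eq1: (x + 10.854)² + (y + 4.726)² = 28.7872257863²
eq2: (x + 43.923)² + (y − 33.247)² = 78.6656565521²
eq3: (x − 38.794)² + (y + 22.400)² = 36.9592822167²
eq1−eq3, eq1−eq2 (x²,y² cancel):
  99.296·x − 35.348·y = 1329.305870
  -66.138·x + 75.946·y = -2465.132606
det = 99.296·75.946 − -35.348·-66.138 = 5203.287992
x = (1329.305870·75.946 − -35.348·-2465.132606) / 5203.287992 = 2.655620
y = (99.296·-2465.132606 − 1329.305870·-66.138) / 5203.287992 = -30.146357
|P − Q| = √((2.655620 − 48.273)² + (-30.146357 − 1.265)²) = 55.386087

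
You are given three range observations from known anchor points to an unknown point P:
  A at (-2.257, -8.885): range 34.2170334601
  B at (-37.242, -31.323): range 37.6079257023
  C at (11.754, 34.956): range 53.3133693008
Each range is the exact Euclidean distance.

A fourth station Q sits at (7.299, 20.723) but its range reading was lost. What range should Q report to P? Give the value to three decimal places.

eq1: (x + 2.257)² + (y + 8.885)² = 34.2170334601²
eq2: (x + 37.242)² + (y + 31.323)² = 37.6079257023²
eq3: (x − 11.754)² + (y − 34.956)² = 53.3133693008²
eq1−eq2, eq1−eq3 (x²,y² cancel):
  -69.970·x − 44.876·y = 2040.508922
  28.022·x + 87.682·y = -395.468789
det = -69.970·87.682 − -44.876·28.022 = -4877.594268
x = (2040.508922·87.682 − -44.876·-395.468789) / -4877.594268 = -33.042692
y = (-69.970·-395.468789 − 2040.508922·28.022) / -4877.594268 = 6.049743
|P − Q| = √((-33.042692 − 7.299)² + (6.049743 − 20.723)²) = 42.927341

42.927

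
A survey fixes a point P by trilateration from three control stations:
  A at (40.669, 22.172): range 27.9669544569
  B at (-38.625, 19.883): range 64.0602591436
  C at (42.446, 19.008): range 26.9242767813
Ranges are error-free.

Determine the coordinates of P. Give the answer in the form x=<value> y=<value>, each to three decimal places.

x=22.549 y=0.869

eq1: (x − 40.669)² + (y − 22.172)² = 27.9669544569²
eq2: (x + 38.625)² + (y − 19.883)² = 64.0602591436²
eq3: (x − 42.446)² + (y − 19.008)² = 26.9242767813²
eq2−eq1, eq2−eq3 (x²,y² cancel):
  158.588·x + 4.578·y = 3579.907091
  162.142·x − 1.750·y = 3654.542787
det = 158.588·-1.750 − 4.578·162.142 = -1019.815076
x = (3579.907091·-1.750 − 4.578·3654.542787) / -1019.815076 = 22.548533
y = (158.588·3654.542787 − 3579.907091·162.142) / -1019.815076 = 0.869436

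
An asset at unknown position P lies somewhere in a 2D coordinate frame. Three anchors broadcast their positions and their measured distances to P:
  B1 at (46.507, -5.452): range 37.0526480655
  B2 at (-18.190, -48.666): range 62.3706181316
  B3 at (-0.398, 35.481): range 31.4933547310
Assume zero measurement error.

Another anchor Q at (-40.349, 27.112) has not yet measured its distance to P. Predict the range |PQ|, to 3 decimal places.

eq1: (x − 46.507)² + (y + 5.452)² = 37.0526480655²
eq2: (x + 18.190)² + (y + 48.666)² = 62.3706181316²
eq3: (x + 0.398)² + (y − 35.481)² = 31.4933547310²
eq3−eq2, eq3−eq1 (x²,y² cancel):
  -35.584·x − 168.294·y = -1458.066723
  93.810·x − 81.866·y = 552.498252
det = -35.584·-81.866 − -168.294·93.810 = 18700.779884
x = (-1458.066723·-81.866 − -168.294·552.498252) / 18700.779884 = 11.355047
y = (-35.584·552.498252 − -1458.066723·93.810) / 18700.779884 = 6.262901
|P − Q| = √((11.355047 − -40.349)² + (6.262901 − 27.112)²) = 55.749380

55.749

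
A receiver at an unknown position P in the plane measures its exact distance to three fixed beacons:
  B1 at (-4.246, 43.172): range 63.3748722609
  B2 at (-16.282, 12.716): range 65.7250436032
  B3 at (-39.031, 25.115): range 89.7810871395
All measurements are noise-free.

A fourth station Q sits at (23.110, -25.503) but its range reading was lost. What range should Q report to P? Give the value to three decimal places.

43.641

eq1: (x + 4.246)² + (y − 43.172)² = 63.3748722609²
eq2: (x + 16.282)² + (y − 12.716)² = 65.7250436032²
eq3: (x + 39.031)² + (y − 25.115)² = 89.7810871395²
eq1−eq3, eq1−eq2 (x²,y² cancel):
  -69.570·x − 36.114·y = -3771.937088
  -24.072·x − 60.912·y = -1758.456843
det = -69.570·-60.912 − -36.114·-24.072 = 3368.311632
x = (-3771.937088·-60.912 − -36.114·-1758.456843) / 3368.311632 = 49.357464
y = (-69.570·-1758.456843 − -3771.937088·-24.072) / 3368.311632 = 9.363080
|P − Q| = √((49.357464 − 23.110)² + (9.363080 − -25.503)²) = 43.641413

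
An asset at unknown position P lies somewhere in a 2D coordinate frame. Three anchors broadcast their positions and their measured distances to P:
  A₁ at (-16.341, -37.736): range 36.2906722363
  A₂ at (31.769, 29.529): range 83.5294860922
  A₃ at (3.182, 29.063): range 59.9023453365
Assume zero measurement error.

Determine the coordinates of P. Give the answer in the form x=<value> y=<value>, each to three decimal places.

x=-41.137 y=-11.237

eq1: (x + 16.341)² + (y + 37.736)² = 36.2906722363²
eq2: (x − 31.769)² + (y − 29.529)² = 83.5294860922²
eq3: (x − 3.182)² + (y − 29.063)² = 59.9023453365²
eq1−eq3, eq1−eq2 (x²,y² cancel):
  39.046·x + 133.598·y = -3107.528969
  96.220·x + 134.530·y = -5469.964930
det = 39.046·134.530 − 133.598·96.220 = -7601.941180
x = (-3107.528969·134.530 − 133.598·-5469.964930) / -7601.941180 = -41.136927
y = (39.046·-5469.964930 − -3107.528969·96.220) / -7601.941180 = -11.237417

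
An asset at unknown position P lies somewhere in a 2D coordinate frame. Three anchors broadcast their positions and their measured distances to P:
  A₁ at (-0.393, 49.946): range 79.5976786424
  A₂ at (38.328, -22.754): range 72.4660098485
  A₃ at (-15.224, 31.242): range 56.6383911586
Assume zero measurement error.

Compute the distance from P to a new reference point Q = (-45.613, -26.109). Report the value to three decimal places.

eq1: (x + 0.393)² + (y − 49.946)² = 79.5976786424²
eq2: (x − 38.328)² + (y + 22.754)² = 72.4660098485²
eq3: (x + 15.224)² + (y − 31.242)² = 56.6383911586²
eq3−eq2, eq3−eq1 (x²,y² cancel):
  107.104·x − 107.992·y = -1264.467870
  29.662·x + 37.408·y = -1840.958467
det = 107.104·37.408 − -107.992·29.662 = 7209.805136
x = (-1264.467870·37.408 − -107.992·-1840.958467) / 7209.805136 = -34.135458
y = (107.104·-1840.958467 − -1264.467870·29.662) / 7209.805136 = -22.145865
|P − Q| = √((-34.135458 − -45.613)² + (-22.145865 − -26.109)²) = 12.142504

12.143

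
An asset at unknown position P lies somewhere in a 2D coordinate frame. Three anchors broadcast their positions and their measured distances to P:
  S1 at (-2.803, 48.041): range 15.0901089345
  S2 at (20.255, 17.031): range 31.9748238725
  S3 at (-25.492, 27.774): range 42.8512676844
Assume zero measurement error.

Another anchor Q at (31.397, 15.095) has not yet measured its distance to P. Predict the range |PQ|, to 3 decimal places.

eq1: (x + 2.803)² + (y − 48.041)² = 15.0901089345²
eq2: (x − 20.255)² + (y − 17.031)² = 31.9748238725²
eq3: (x + 25.492)² + (y − 27.774)² = 42.8512676844²
eq1−eq3, eq1−eq2 (x²,y² cancel):
  -45.378·x − 40.534·y = -2503.077105
  46.116·x − 62.020·y = -2410.152478
det = -45.378·-62.020 − -40.534·46.116 = 4683.609504
x = (-2503.077105·-62.020 − -40.534·-2410.152478) / 4683.609504 = 12.287045
y = (-45.378·-2410.152478 − -2503.077105·46.116) / 4683.609504 = 47.997128
|P − Q| = √((12.287045 − 31.397)² + (47.997128 − 15.095)²) = 38.049184

38.049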